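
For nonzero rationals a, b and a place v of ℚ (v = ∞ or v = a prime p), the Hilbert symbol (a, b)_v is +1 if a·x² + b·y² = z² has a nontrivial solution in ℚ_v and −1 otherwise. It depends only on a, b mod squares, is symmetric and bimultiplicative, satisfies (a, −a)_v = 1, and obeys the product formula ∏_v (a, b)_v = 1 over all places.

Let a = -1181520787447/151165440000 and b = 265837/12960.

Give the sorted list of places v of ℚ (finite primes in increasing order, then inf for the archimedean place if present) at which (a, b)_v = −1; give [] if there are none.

[5, 13]

(a, b) ≡ (-7, 130) mod (ℚ^×)²; places V = {2, 3, 5, 7, 11, 13, 17, ∞}.
(a,b)_11: α=2, u≡3; β=2, v≡4 (mod 11); (3|11)=+1, (4|11)=+1; sign (−1)^0·+1^2·+1^2 = +1.
(a,b)_3: α=-10, u≡2; β=-4, v≡1 (mod 3); (2|3)=-1, (1|3)=+1; sign (−1)^0·-1^-4·+1^-10 = +1.
(a,b)_17: α=2, u≡10; β=0, v≡7 (mod 17); (10|17)=-1, (7|17)=-1; sign (−1)^0·-1^0·-1^2 = +1.
(a,b)_2: α=-12, β=-5; u≡1, v≡1 (mod 8); ε(u)ε(v)=0·0, αω(v)=-12·0, βω(u)=-5·0; sum ≡ 0  ⇒  +1.
(a,b)_∞: sgn(-7)=−, sgn(130)=+, so +1.
(a,b)_7: α=1, u≡3; β=0, v≡4 (mod 7); (3|7)=-1, (4|7)=+1; sign (−1)^0·-1^0·+1^1 = +1.
(a,b)_5: α=-4, u≡2; β=-1, v≡1 (mod 5); (2|5)=-1, (1|5)=+1; sign (−1)^0·-1^-1·+1^-4 = -1.
(a,b)_13: α=6, u≡11; β=3, v≡9 (mod 13); (11|13)=-1, (9|13)=+1; sign (−1)^0·-1^3·+1^6 = -1.
Ram(-7, 130) = {5, 13}; no ℚ_5-point on the conic.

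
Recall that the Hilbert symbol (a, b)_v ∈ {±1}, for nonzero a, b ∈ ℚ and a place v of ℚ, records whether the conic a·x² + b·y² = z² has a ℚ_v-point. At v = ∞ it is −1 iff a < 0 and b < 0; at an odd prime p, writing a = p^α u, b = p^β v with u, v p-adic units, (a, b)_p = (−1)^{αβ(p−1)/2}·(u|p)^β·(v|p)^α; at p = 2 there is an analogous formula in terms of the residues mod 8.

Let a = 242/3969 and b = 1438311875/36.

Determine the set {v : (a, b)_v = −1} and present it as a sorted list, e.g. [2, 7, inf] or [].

[2, 11, 13, 19]

(a, b) ≡ (2, 19019) mod (ℚ^×)²; places V = {2, 3, 5, 7, 11, 13, 19, ∞}.
(a,b)_5: α=0, u≡3; β=4, v≡4 (mod 5); (3|5)=-1, (4|5)=+1; sign (−1)^0·-1^4·+1^0 = +1.
(a,b)_13: α=0, u≡2; β=1, v≡8 (mod 13); (2|13)=-1, (8|13)=-1; sign (−1)^0·-1^1·-1^0 = -1.
(a,b)_2: α=1, β=-2; u≡1, v≡3 (mod 8); ε(u)ε(v)=0·1, αω(v)=1·1, βω(u)=-2·0; sum ≡ 1  ⇒  -1.
(a,b)_11: α=2, u≡10; β=3, v≡6 (mod 11); (10|11)=-1, (6|11)=-1; sign (−1)^0·-1^3·-1^2 = -1.
(a,b)_7: α=-2, u≡1; β=1, v≡4 (mod 7); (1|7)=+1, (4|7)=+1; sign (−1)^0·+1^1·+1^-2 = +1.
(a,b)_∞: sgn(2)=+, sgn(19019)=+, so +1.
(a,b)_3: α=-4, u≡2; β=-2, v≡2 (mod 3); (2|3)=-1, (2|3)=-1; sign (−1)^0·-1^-2·-1^-4 = +1.
(a,b)_19: α=0, u≡12; β=1, v≡15 (mod 19); (12|19)=-1, (15|19)=-1; sign (−1)^0·-1^1·-1^0 = -1.
|Ram(2, 19019)| = 4, even; anisotropic at {2, 11, 13, 19}.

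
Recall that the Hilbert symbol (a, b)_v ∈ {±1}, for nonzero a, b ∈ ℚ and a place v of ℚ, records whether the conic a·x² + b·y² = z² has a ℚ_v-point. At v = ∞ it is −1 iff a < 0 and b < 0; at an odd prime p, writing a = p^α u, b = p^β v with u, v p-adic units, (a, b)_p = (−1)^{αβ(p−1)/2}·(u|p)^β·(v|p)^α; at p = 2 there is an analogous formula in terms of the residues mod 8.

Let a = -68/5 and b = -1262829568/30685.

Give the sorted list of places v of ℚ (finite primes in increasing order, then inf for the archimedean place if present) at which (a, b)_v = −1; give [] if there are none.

[2, 5, 13, inf]

Mod squares: a ≡ -85, b ≡ -1105. Check v ∈ {∞, 2, 5, 7, 11, 13, 17, 19}.
v=2: v_2(a)=2, v_2(b)=14; units ≡ 3, 7 (mod 8); ε·ε+αω+βω = 1·1+2·0+14·1 ≡ 1  ⇒  (a,b)_2 = -1.
v=19: a=19^0·(≡13), b=19^-2·(≡4) mod 19; (13|19)=-1, (4|19)=+1; (−1)^{0·-2·9}·(-1)^-2·(+1)^0 = +1.
v=∞: -85 < 0 and -1105 < 0  ⇒  (a,b)_∞ = -1.
v=17: a=17^1·(≡6), b=17^-1·(≡10) mod 17; (6|17)=-1, (10|17)=-1; (−1)^{1·-1·8}·(-1)^-1·(-1)^1 = +1.
v=11: a=11^0·(≡4), b=11^2·(≡10) mod 11; (4|11)=+1, (10|11)=-1; (−1)^{0·2·5}·(+1)^2·(-1)^0 = +1.
v=5: a=5^-1·(≡2), b=5^-1·(≡1) mod 5; (2|5)=-1, (1|5)=+1; (−1)^{-1·-1·2}·(-1)^-1·(+1)^-1 = -1.
v=7: a=7^0·(≡6), b=7^2·(≡2) mod 7; (6|7)=-1, (2|7)=+1; (−1)^{0·2·3}·(-1)^2·(+1)^0 = +1.
v=13: a=13^0·(≡2), b=13^1·(≡7) mod 13; (2|13)=-1, (7|13)=-1; (−1)^{0·1·6}·(-1)^1·(-1)^0 = -1.
Ram(-85, -1105) = {2, 5, 13, ∞}; no ℚ_2-point on the conic.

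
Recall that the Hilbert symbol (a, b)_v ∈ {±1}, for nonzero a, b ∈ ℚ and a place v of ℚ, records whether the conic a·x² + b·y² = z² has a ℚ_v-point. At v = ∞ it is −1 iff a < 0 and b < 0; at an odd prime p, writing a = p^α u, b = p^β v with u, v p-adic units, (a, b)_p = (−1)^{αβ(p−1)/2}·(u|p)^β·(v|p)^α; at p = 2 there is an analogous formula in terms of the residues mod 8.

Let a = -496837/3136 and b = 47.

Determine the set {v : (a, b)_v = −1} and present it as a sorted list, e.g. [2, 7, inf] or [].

Mod squares: a ≡ -517, b ≡ 47. Check v ∈ {∞, 2, 7, 11, 31, 47}.
v=7: a=7^-2·(≡2), b=7^0·(≡5) mod 7; (2|7)=+1, (5|7)=-1; (−1)^{-2·0·3}·(+1)^0·(-1)^-2 = +1.
v=47: a=47^1·(≡25), b=47^1·(≡1) mod 47; (25|47)=+1, (1|47)=+1; (−1)^{1·1·23}·(+1)^1·(+1)^1 = -1.
v=11: a=11^1·(≡10), b=11^0·(≡3) mod 11; (10|11)=-1, (3|11)=+1; (−1)^{1·0·5}·(-1)^0·(+1)^1 = +1.
v=31: a=31^2·(≡2), b=31^0·(≡16) mod 31; (2|31)=+1, (16|31)=+1; (−1)^{2·0·15}·(+1)^0·(+1)^2 = +1.
v=∞: -517 < 0 and 47 > 0  ⇒  (a,b)_∞ = +1.
v=2: v_2(a)=-6, v_2(b)=0; units ≡ 3, 7 (mod 8); ε·ε+αω+βω = 1·1+-6·0+0·1 ≡ 1  ⇒  (a,b)_2 = -1.
(-517, 47 / ℚ) ramifies at {2, 47}: a division algebra.

[2, 47]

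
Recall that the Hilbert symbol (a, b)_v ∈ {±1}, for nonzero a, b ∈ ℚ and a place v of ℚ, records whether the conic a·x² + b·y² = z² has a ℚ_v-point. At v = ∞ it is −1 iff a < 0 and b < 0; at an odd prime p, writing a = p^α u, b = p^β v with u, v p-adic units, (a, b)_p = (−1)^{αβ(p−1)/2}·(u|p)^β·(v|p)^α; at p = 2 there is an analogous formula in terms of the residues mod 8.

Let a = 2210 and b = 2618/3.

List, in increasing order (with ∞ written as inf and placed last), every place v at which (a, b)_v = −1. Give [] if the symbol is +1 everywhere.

(a, b) ≡ (2210, 7854) mod (ℚ^×)²; places V = {2, 3, 5, 7, 11, 13, 17, ∞}.
(a,b)_7: α=0, u≡5; β=1, v≡1 (mod 7); (5|7)=-1, (1|7)=+1; sign (−1)^0·-1^1·+1^0 = -1.
(a,b)_∞: sgn(2210)=+, sgn(7854)=+, so +1.
(a,b)_5: α=1, u≡2; β=0, v≡1 (mod 5); (2|5)=-1, (1|5)=+1; sign (−1)^0·-1^0·+1^1 = +1.
(a,b)_17: α=1, u≡11; β=1, v≡6 (mod 17); (11|17)=-1, (6|17)=-1; sign (−1)^0·-1^1·-1^1 = +1.
(a,b)_13: α=1, u≡1; β=0, v≡6 (mod 13); (1|13)=+1, (6|13)=-1; sign (−1)^0·+1^0·-1^1 = -1.
(a,b)_3: α=0, u≡2; β=-1, v≡2 (mod 3); (2|3)=-1, (2|3)=-1; sign (−1)^0·-1^-1·-1^0 = -1.
(a,b)_2: α=1, β=1; u≡1, v≡7 (mod 8); ε(u)ε(v)=0·1, αω(v)=1·0, βω(u)=1·0; sum ≡ 0  ⇒  +1.
(a,b)_11: α=0, u≡10; β=1, v≡6 (mod 11); (10|11)=-1, (6|11)=-1; sign (−1)^0·-1^1·-1^0 = -1.
(2210, 7854 / ℚ) ramifies at {3, 7, 11, 13}: a division algebra.

[3, 7, 11, 13]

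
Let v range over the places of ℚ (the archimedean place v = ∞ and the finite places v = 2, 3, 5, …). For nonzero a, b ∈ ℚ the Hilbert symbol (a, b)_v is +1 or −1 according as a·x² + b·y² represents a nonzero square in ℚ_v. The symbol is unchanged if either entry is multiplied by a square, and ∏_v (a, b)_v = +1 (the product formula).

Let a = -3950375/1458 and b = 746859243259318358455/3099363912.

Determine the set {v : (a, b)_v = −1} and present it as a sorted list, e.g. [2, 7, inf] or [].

(a, b) ≡ (-1870, 110) mod (ℚ^×)²; places V = {2, 3, 5, 11, 13, 17, 19, ∞}.
(a,b)_13: α=2, u≡6; β=4, v≡6 (mod 13); (6|13)=-1, (6|13)=-1; sign (−1)^0·-1^4·-1^2 = +1.
(a,b)_5: α=3, u≡4; β=1, v≡3 (mod 5); (4|5)=+1, (3|5)=-1; sign (−1)^0·+1^1·-1^3 = -1.
(a,b)_2: α=-1, β=-3; u≡1, v≡7 (mod 8); ε(u)ε(v)=0·1, αω(v)=-1·0, βω(u)=-3·0; sum ≡ 0  ⇒  +1.
(a,b)_19: α=0, u≡17; β=6, v≡2 (mod 19); (17|19)=+1, (2|19)=-1; sign (−1)^0·+1^6·-1^0 = +1.
(a,b)_∞: sgn(-1870)=−, sgn(110)=+, so +1.
(a,b)_11: α=1, u≡6; β=3, v≡10 (mod 11); (6|11)=-1, (10|11)=-1; sign (−1)^1·-1^3·-1^1 = -1.
(a,b)_3: α=-6, u≡2; β=-18, v≡2 (mod 3); (2|3)=-1, (2|3)=-1; sign (−1)^0·-1^-18·-1^-6 = +1.
(a,b)_17: α=1, u≡9; β=4, v≡9 (mod 17); (9|17)=+1, (9|17)=+1; sign (−1)^0·+1^4·+1^1 = +1.
(-1870, 110 / ℚ) ramifies at {5, 11}: a division algebra.

[5, 11]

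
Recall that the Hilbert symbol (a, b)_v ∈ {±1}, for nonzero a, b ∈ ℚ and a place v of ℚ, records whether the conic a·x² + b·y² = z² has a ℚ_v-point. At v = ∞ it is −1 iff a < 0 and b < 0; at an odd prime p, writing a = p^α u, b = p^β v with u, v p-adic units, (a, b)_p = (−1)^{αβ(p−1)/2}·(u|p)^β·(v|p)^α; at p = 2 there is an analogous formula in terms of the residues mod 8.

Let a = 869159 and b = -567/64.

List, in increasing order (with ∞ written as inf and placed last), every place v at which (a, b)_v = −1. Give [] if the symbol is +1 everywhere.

(a, b) ≡ (869159, -7) mod (ℚ^×)²; places V = {2, 3, 7, 17, 29, 41, 43, ∞}.
(a,b)_∞: sgn(869159)=+, sgn(-7)=−, so +1.
(a,b)_2: α=0, β=-6; u≡7, v≡1 (mod 8); ε(u)ε(v)=1·0, αω(v)=0·0, βω(u)=-6·0; sum ≡ 0  ⇒  +1.
(a,b)_3: α=0, u≡2; β=4, v≡2 (mod 3); (2|3)=-1, (2|3)=-1; sign (−1)^0·-1^4·-1^0 = +1.
(a,b)_7: α=0, u≡4; β=1, v≡3 (mod 7); (4|7)=+1, (3|7)=-1; sign (−1)^0·+1^1·-1^0 = +1.
(a,b)_17: α=1, u≡8; β=0, v≡10 (mod 17); (8|17)=+1, (10|17)=-1; sign (−1)^0·+1^0·-1^1 = -1.
(a,b)_41: α=1, u≡2; β=0, v≡11 (mod 41); (2|41)=+1, (11|41)=-1; sign (−1)^0·+1^0·-1^1 = -1.
(a,b)_29: α=1, u≡14; β=0, v≡7 (mod 29); (14|29)=-1, (7|29)=+1; sign (−1)^0·-1^0·+1^1 = +1.
(a,b)_43: α=1, u≡3; β=0, v≡16 (mod 43); (3|43)=-1, (16|43)=+1; sign (−1)^0·-1^0·+1^1 = +1.
(869159, -7 / ℚ) ramifies at {17, 41}: a division algebra.

[17, 41]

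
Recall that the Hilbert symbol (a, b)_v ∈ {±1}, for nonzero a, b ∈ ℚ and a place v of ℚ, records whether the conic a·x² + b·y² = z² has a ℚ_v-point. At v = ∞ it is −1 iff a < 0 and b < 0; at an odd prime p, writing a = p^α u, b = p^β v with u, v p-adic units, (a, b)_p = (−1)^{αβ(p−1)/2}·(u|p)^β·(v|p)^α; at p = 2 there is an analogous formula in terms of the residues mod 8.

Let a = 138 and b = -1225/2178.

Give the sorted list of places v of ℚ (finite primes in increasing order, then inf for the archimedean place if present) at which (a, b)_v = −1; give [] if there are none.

Mod squares: a ≡ 138, b ≡ -2. Check v ∈ {∞, 2, 3, 5, 7, 11, 23}.
v=23: a=23^1·(≡6), b=23^0·(≡14) mod 23; (6|23)=+1, (14|23)=-1; (−1)^{1·0·11}·(+1)^0·(-1)^1 = -1.
v=2: v_2(a)=1, v_2(b)=-1; units ≡ 5, 7 (mod 8); ε·ε+αω+βω = 0·1+1·0+-1·1 ≡ 1  ⇒  (a,b)_2 = -1.
v=11: a=11^0·(≡6), b=11^-2·(≡1) mod 11; (6|11)=-1, (1|11)=+1; (−1)^{0·-2·5}·(-1)^-2·(+1)^0 = +1.
v=3: a=3^1·(≡1), b=3^-2·(≡1) mod 3; (1|3)=+1, (1|3)=+1; (−1)^{1·-2·1}·(+1)^-2·(+1)^1 = +1.
v=5: a=5^0·(≡3), b=5^2·(≡2) mod 5; (3|5)=-1, (2|5)=-1; (−1)^{0·2·2}·(-1)^2·(-1)^0 = +1.
v=7: a=7^0·(≡5), b=7^2·(≡3) mod 7; (5|7)=-1, (3|7)=-1; (−1)^{0·2·3}·(-1)^2·(-1)^0 = +1.
v=∞: 138 > 0 and -2 < 0  ⇒  (a,b)_∞ = +1.
(138, -2 / ℚ) ramifies at {2, 23}: a division algebra.

[2, 23]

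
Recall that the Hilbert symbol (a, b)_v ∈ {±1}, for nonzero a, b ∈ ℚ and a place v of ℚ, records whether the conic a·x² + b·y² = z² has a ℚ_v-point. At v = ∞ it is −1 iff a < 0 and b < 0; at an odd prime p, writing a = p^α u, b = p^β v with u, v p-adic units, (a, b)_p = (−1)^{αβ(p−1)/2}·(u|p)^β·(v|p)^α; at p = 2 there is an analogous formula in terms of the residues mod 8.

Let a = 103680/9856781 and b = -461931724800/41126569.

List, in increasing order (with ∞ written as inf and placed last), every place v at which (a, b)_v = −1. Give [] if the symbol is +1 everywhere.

Mod squares: a ≡ 145, b ≡ -1547. Check v ∈ {∞, 2, 3, 5, 7, 11, 13, 17, 29, 53}.
v=29: a=29^-1·(≡7), b=29^0·(≡19) mod 29; (7|29)=+1, (19|29)=-1; (−1)^{-1·0·14}·(+1)^0·(-1)^-1 = -1.
v=5: a=5^1·(≡1), b=5^2·(≡2) mod 5; (1|5)=+1, (2|5)=-1; (−1)^{1·2·2}·(+1)^2·(-1)^1 = -1.
v=2: v_2(a)=8, v_2(b)=14; units ≡ 1, 5 (mod 8); ε·ε+αω+βω = 0·0+8·1+14·0 ≡ 0  ⇒  (a,b)_2 = +1.
v=53: a=53^-2·(≡30), b=53^-2·(≡1) mod 53; (30|53)=-1, (1|53)=+1; (−1)^{-2·-2·26}·(-1)^-2·(+1)^-2 = +1.
v=7: a=7^0·(≡6), b=7^1·(≡6) mod 7; (6|7)=-1, (6|7)=-1; (−1)^{0·1·3}·(-1)^1·(-1)^0 = -1.
v=13: a=13^0·(≡8), b=13^1·(≡7) mod 13; (8|13)=-1, (7|13)=-1; (−1)^{0·1·6}·(-1)^1·(-1)^0 = -1.
v=∞: 145 > 0 and -1547 < 0  ⇒  (a,b)_∞ = +1.
v=17: a=17^0·(≡9), b=17^1·(≡10) mod 17; (9|17)=+1, (10|17)=-1; (−1)^{0·1·8}·(+1)^1·(-1)^0 = +1.
v=11: a=11^-2·(≡10), b=11^-4·(≡1) mod 11; (10|11)=-1, (1|11)=+1; (−1)^{-2·-4·5}·(-1)^-4·(+1)^-2 = +1.
v=3: a=3^4·(≡1), b=3^6·(≡1) mod 3; (1|3)=+1, (1|3)=+1; (−1)^{4·6·1}·(+1)^6·(+1)^4 = +1.
(145, -1547 / ℚ) ramifies at {5, 7, 13, 29}: a division algebra.

[5, 7, 13, 29]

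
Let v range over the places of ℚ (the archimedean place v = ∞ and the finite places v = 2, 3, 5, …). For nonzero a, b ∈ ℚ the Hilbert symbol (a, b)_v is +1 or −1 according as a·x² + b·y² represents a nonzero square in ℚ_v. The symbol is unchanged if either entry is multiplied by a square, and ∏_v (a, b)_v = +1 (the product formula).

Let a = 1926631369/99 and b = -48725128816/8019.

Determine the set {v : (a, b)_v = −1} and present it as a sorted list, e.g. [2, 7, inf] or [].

Mod squares: a ≡ 58706219, b ≡ -1893749. Check v ∈ {∞, 2, 3, 7, 11, 13, 17, 19, 31, 41}.
v=31: a=31^1·(≡12), b=31^0·(≡9) mod 31; (12|31)=-1, (9|31)=+1; (−1)^{1·0·15}·(-1)^0·(+1)^1 = +1.
v=11: a=11^-1·(≡4), b=11^-1·(≡7) mod 11; (4|11)=+1, (7|11)=-1; (−1)^{-1·-1·5}·(+1)^-1·(-1)^-1 = +1.
v=∞: 58706219 > 0 and -1893749 < 0  ⇒  (a,b)_∞ = +1.
v=2: v_2(a)=0, v_2(b)=4; units ≡ 3, 3 (mod 8); ε·ε+αω+βω = 1·1+0·1+4·1 ≡ 1  ⇒  (a,b)_2 = -1.
v=19: a=19^3·(≡13), b=19^3·(≡10) mod 19; (13|19)=-1, (10|19)=-1; (−1)^{3·3·9}·(-1)^3·(-1)^3 = -1.
v=7: a=7^0·(≡5), b=7^2·(≡5) mod 7; (5|7)=-1, (5|7)=-1; (−1)^{0·2·3}·(-1)^2·(-1)^0 = +1.
v=13: a=13^1·(≡1), b=13^1·(≡11) mod 13; (1|13)=+1, (11|13)=-1; (−1)^{1·1·6}·(+1)^1·(-1)^1 = -1.
v=41: a=41^1·(≡39), b=41^1·(≡1) mod 41; (39|41)=+1, (1|41)=+1; (−1)^{1·1·20}·(+1)^1·(+1)^1 = +1.
v=3: a=3^-2·(≡2), b=3^-6·(≡1) mod 3; (2|3)=-1, (1|3)=+1; (−1)^{-2·-6·1}·(-1)^-6·(+1)^-2 = +1.
v=17: a=17^1·(≡14), b=17^1·(≡9) mod 17; (14|17)=-1, (9|17)=+1; (−1)^{1·1·8}·(-1)^1·(+1)^1 = -1.
Ram(58706219, -1893749) = {2, 13, 17, 19}; no ℚ_2-point on the conic.

[2, 13, 17, 19]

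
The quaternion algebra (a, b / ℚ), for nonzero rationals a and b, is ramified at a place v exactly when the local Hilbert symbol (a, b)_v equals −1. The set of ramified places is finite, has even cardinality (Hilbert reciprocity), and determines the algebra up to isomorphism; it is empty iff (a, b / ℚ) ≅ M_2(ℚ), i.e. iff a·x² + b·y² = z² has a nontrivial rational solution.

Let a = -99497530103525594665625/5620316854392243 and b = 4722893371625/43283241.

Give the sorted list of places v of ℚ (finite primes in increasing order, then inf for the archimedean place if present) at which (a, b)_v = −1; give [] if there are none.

Mod squares: a ≡ -195, b ≡ 65. Check v ∈ {∞, 2, 3, 5, 7, 11, 13, 17, 29, 43}.
v=2: v_2(a)=0, v_2(b)=0; units ≡ 5, 1 (mod 8); ε·ε+αω+βω = 0·0+0·0+0·1 ≡ 0  ⇒  (a,b)_2 = +1.
v=29: a=29^4·(≡11), b=29^2·(≡6) mod 29; (11|29)=-1, (6|29)=+1; (−1)^{4·2·14}·(-1)^2·(+1)^4 = +1.
v=3: a=3^-9·(≡1), b=3^-4·(≡2) mod 3; (1|3)=+1, (2|3)=-1; (−1)^{-9·-4·1}·(+1)^-4·(-1)^-9 = -1.
v=43: a=43^-4·(≡26), b=43^-2·(≡27) mod 43; (26|43)=-1, (27|43)=-1; (−1)^{-4·-2·21}·(-1)^-2·(-1)^-4 = +1.
v=13: a=13^7·(≡6), b=13^5·(≡2) mod 13; (6|13)=-1, (2|13)=-1; (−1)^{7·5·6}·(-1)^5·(-1)^7 = +1.
v=∞: -195 < 0 and 65 > 0  ⇒  (a,b)_∞ = +1.
v=5: a=5^5·(≡4), b=5^3·(≡3) mod 5; (4|5)=+1, (3|5)=-1; (−1)^{5·3·2}·(+1)^3·(-1)^5 = -1.
v=11: a=11^4·(≡9), b=11^2·(≡2) mod 11; (9|11)=+1, (2|11)=-1; (−1)^{4·2·5}·(+1)^2·(-1)^4 = +1.
v=7: a=7^2·(≡4), b=7^0·(≡2) mod 7; (4|7)=+1, (2|7)=+1; (−1)^{2·0·3}·(+1)^0·(+1)^2 = +1.
v=17: a=17^-4·(≡9), b=17^-2·(≡10) mod 17; (9|17)=+1, (10|17)=-1; (−1)^{-4·-2·8}·(+1)^-2·(-1)^-4 = +1.
Ram(-195, 65) = {3, 5}; no ℚ_3-point on the conic.

[3, 5]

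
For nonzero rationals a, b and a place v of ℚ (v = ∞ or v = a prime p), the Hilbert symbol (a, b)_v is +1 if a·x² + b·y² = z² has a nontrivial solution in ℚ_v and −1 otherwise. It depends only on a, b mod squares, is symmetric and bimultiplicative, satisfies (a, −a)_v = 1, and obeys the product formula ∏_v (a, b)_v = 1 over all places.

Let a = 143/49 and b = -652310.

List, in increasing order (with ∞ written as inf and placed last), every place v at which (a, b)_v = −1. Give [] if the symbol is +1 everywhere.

Mod squares: a ≡ 143, b ≡ -652310. Check v ∈ {∞, 2, 5, 7, 11, 13, 37, 41, 43}.
v=7: a=7^-2·(≡3), b=7^0·(≡6) mod 7; (3|7)=-1, (6|7)=-1; (−1)^{-2·0·3}·(-1)^0·(-1)^-2 = +1.
v=43: a=43^0·(≡31), b=43^1·(≡9) mod 43; (31|43)=+1, (9|43)=+1; (−1)^{0·1·21}·(+1)^1·(+1)^0 = +1.
v=∞: 143 > 0 and -652310 < 0  ⇒  (a,b)_∞ = +1.
v=11: a=11^1·(≡7), b=11^0·(≡1) mod 11; (7|11)=-1, (1|11)=+1; (−1)^{1·0·5}·(-1)^0·(+1)^1 = +1.
v=37: a=37^0·(≡15), b=37^1·(≡19) mod 37; (15|37)=-1, (19|37)=-1; (−1)^{0·1·18}·(-1)^1·(-1)^0 = -1.
v=5: a=5^0·(≡2), b=5^1·(≡3) mod 5; (2|5)=-1, (3|5)=-1; (−1)^{0·1·2}·(-1)^1·(-1)^0 = -1.
v=13: a=13^1·(≡5), b=13^0·(≡4) mod 13; (5|13)=-1, (4|13)=+1; (−1)^{1·0·6}·(-1)^0·(+1)^1 = +1.
v=2: v_2(a)=0, v_2(b)=1; units ≡ 7, 5 (mod 8); ε·ε+αω+βω = 1·0+0·1+1·0 ≡ 0  ⇒  (a,b)_2 = +1.
v=41: a=41^0·(≡23), b=41^1·(≡39) mod 41; (23|41)=+1, (39|41)=+1; (−1)^{0·1·20}·(+1)^1·(+1)^0 = +1.
Ram(143, -652310) = {5, 37}; no ℚ_5-point on the conic.

[5, 37]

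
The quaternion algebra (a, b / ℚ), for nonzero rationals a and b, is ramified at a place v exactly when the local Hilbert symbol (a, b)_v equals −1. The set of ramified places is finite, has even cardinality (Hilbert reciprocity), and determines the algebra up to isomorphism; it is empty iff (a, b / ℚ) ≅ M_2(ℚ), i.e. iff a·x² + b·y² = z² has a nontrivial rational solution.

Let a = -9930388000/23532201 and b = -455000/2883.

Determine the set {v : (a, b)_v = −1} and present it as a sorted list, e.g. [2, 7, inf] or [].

[2, 3, 7, inf]

(a, b) ≡ (-130, -546) mod (ℚ^×)²; places V = {2, 3, 5, 7, 11, 13, 19, 23, 31, ∞}.
(a,b)_23: α=2, u≡12; β=0, v≡4 (mod 23); (12|23)=+1, (4|23)=+1; sign (−1)^0·+1^0·+1^2 = +1.
(a,b)_19: α=2, u≡14; β=0, v≡9 (mod 19); (14|19)=-1, (9|19)=+1; sign (−1)^0·-1^0·+1^2 = +1.
(a,b)_∞: sgn(-130)=−, sgn(-546)=−, so -1.
(a,b)_5: α=3, u≡1; β=4, v≡4 (mod 5); (1|5)=+1, (4|5)=+1; sign (−1)^0·+1^4·+1^3 = +1.
(a,b)_31: α=0, u≡28; β=-2, v≡6 (mod 31); (28|31)=+1, (6|31)=-1; sign (−1)^0·+1^-2·-1^0 = +1.
(a,b)_7: α=-4, u≡6; β=1, v≡5 (mod 7); (6|7)=-1, (5|7)=-1; sign (−1)^0·-1^1·-1^-4 = -1.
(a,b)_13: α=1, u≡12; β=1, v≡10 (mod 13); (12|13)=+1, (10|13)=+1; sign (−1)^0·+1^1·+1^1 = +1.
(a,b)_2: α=5, β=3; u≡7, v≡7 (mod 8); ε(u)ε(v)=1·1, αω(v)=5·0, βω(u)=3·0; sum ≡ 1  ⇒  -1.
(a,b)_11: α=-2, u≡6; β=0, v≡4 (mod 11); (6|11)=-1, (4|11)=+1; sign (−1)^0·-1^0·+1^-2 = +1.
(a,b)_3: α=-4, u≡2; β=-1, v≡1 (mod 3); (2|3)=-1, (1|3)=+1; sign (−1)^0·-1^-1·+1^-4 = -1.
(-130, -546 / ℚ) ramifies at {2, 3, 7, ∞}: a division algebra.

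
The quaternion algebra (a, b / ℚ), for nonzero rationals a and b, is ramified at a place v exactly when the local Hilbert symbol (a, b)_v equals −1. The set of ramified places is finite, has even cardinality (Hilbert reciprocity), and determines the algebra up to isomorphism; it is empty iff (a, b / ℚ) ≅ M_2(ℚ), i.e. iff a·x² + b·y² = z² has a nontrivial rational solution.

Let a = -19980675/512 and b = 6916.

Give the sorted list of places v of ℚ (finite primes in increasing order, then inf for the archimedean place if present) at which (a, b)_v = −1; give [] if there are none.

Mod squares: a ≡ -19734, b ≡ 1729. Check v ∈ {∞, 2, 3, 5, 7, 11, 13, 19, 23}.
v=5: a=5^2·(≡4), b=5^0·(≡1) mod 5; (4|5)=+1, (1|5)=+1; (−1)^{2·0·2}·(+1)^0·(+1)^2 = +1.
v=11: a=11^1·(≡10), b=11^0·(≡8) mod 11; (10|11)=-1, (8|11)=-1; (−1)^{1·0·5}·(-1)^0·(-1)^1 = -1.
v=23: a=23^1·(≡9), b=23^0·(≡16) mod 23; (9|23)=+1, (16|23)=+1; (−1)^{1·0·11}·(+1)^0·(+1)^1 = +1.
v=∞: -19734 < 0 and 1729 > 0  ⇒  (a,b)_∞ = +1.
v=2: v_2(a)=-9, v_2(b)=2; units ≡ 5, 1 (mod 8); ε·ε+αω+βω = 0·0+-9·0+2·1 ≡ 0  ⇒  (a,b)_2 = +1.
v=13: a=13^1·(≡3), b=13^1·(≡12) mod 13; (3|13)=+1, (12|13)=+1; (−1)^{1·1·6}·(+1)^1·(+1)^1 = +1.
v=3: a=3^5·(≡1), b=3^0·(≡1) mod 3; (1|3)=+1, (1|3)=+1; (−1)^{5·0·1}·(+1)^0·(+1)^5 = +1.
v=19: a=19^0·(≡9), b=19^1·(≡3) mod 19; (9|19)=+1, (3|19)=-1; (−1)^{0·1·9}·(+1)^1·(-1)^0 = +1.
v=7: a=7^0·(≡6), b=7^1·(≡1) mod 7; (6|7)=-1, (1|7)=+1; (−1)^{0·1·3}·(-1)^1·(+1)^0 = -1.
|Ram(-19734, 1729)| = 2, even; anisotropic at {7, 11}.

[7, 11]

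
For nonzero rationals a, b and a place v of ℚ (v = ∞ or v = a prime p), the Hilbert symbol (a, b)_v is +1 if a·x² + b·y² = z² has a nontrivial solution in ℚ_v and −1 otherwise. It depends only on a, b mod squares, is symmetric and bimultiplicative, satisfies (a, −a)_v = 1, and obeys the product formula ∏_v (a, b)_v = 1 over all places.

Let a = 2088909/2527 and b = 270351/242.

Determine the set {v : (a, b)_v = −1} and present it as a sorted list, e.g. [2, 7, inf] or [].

[17, 41]

(a, b) ≡ (180523, 60078) mod (ℚ^×)²; places V = {2, 3, 7, 11, 17, 19, 31, 37, 41, ∞}.
(a,b)_3: α=4, u≡1; β=3, v≡1 (mod 3); (1|3)=+1, (1|3)=+1; sign (−1)^0·+1^3·+1^4 = +1.
(a,b)_11: α=0, u≡8; β=-2, v≡2 (mod 11); (8|11)=-1, (2|11)=-1; sign (−1)^0·-1^-2·-1^0 = +1.
(a,b)_2: α=0, β=-1; u≡3, v≡7 (mod 8); ε(u)ε(v)=1·1, αω(v)=0·0, βω(u)=-1·1; sum ≡ 0  ⇒  +1.
(a,b)_37: α=1, u≡13; β=0, v≡7 (mod 37); (13|37)=-1, (7|37)=+1; sign (−1)^0·-1^0·+1^1 = +1.
(a,b)_17: α=1, u≡14; β=1, v≡2 (mod 17); (14|17)=-1, (2|17)=+1; sign (−1)^0·-1^1·+1^1 = -1.
(a,b)_41: α=1, u≡31; β=0, v≡11 (mod 41); (31|41)=+1, (11|41)=-1; sign (−1)^0·+1^0·-1^1 = -1.
(a,b)_31: α=0, u≡10; β=1, v≡19 (mod 31); (10|31)=+1, (19|31)=+1; sign (−1)^0·+1^1·+1^0 = +1.
(a,b)_∞: sgn(180523)=+, sgn(60078)=+, so +1.
(a,b)_19: α=-2, u≡7; β=1, v≡8 (mod 19); (7|19)=+1, (8|19)=-1; sign (−1)^0·+1^1·-1^-2 = +1.
(a,b)_7: α=-1, u≡1; β=0, v≡1 (mod 7); (1|7)=+1, (1|7)=+1; sign (−1)^0·+1^0·+1^-1 = +1.
Ram(180523, 60078) = {17, 41}; no ℚ_17-point on the conic.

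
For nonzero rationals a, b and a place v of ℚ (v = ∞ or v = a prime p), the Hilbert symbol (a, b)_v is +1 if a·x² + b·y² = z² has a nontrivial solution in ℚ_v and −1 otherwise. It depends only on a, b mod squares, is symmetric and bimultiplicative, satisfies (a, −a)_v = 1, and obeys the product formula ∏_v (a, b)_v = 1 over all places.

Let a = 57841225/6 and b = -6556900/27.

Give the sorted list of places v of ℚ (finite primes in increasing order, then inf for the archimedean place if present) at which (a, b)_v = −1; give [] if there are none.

[2, 3, 7, 17]

(a, b) ≡ (38454, -196707) mod (ℚ^×)²; places V = {2, 3, 5, 7, 13, 17, 19, 29, ∞}.
(a,b)_3: α=-1, u≡2; β=-3, v≡2 (mod 3); (2|3)=-1, (2|3)=-1; sign (−1)^1·-1^-3·-1^-1 = -1.
(a,b)_19: α=2, u≡6; β=1, v≡2 (mod 19); (6|19)=+1, (2|19)=-1; sign (−1)^0·+1^1·-1^2 = +1.
(a,b)_17: α=1, u≡16; β=1, v≡3 (mod 17); (16|17)=+1, (3|17)=-1; sign (−1)^0·+1^1·-1^1 = -1.
(a,b)_29: α=1, u≡18; β=1, v≡8 (mod 29); (18|29)=-1, (8|29)=-1; sign (−1)^0·-1^1·-1^1 = +1.
(a,b)_5: α=2, u≡4; β=2, v≡2 (mod 5); (4|5)=+1, (2|5)=-1; sign (−1)^0·+1^2·-1^2 = +1.
(a,b)_7: α=0, u≡6; β=1, v≡2 (mod 7); (6|7)=-1, (2|7)=+1; sign (−1)^0·-1^1·+1^0 = -1.
(a,b)_13: α=1, u≡6; β=0, v≡1 (mod 13); (6|13)=-1, (1|13)=+1; sign (−1)^0·-1^0·+1^1 = +1.
(a,b)_2: α=-1, β=2; u≡3, v≡5 (mod 8); ε(u)ε(v)=1·0, αω(v)=-1·1, βω(u)=2·1; sum ≡ 1  ⇒  -1.
(a,b)_∞: sgn(38454)=+, sgn(-196707)=−, so +1.
Ram(38454, -196707) = {2, 3, 7, 17}; no ℚ_2-point on the conic.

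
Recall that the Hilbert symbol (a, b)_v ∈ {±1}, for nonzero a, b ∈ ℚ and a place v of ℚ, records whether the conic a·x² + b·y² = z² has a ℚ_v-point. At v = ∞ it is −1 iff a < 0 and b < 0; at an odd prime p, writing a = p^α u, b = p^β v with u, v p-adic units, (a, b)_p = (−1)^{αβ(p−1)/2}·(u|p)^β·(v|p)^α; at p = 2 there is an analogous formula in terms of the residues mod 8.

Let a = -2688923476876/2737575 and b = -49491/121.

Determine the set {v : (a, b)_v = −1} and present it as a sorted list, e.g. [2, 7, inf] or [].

Mod squares: a ≡ -6460493, b ≡ -611. Check v ∈ {∞, 2, 3, 5, 7, 11, 13, 17, 23, 31, 41, 47}.
v=5: a=5^-2·(≡3), b=5^0·(≡4) mod 5; (3|5)=-1, (4|5)=+1; (−1)^{-2·0·2}·(-1)^0·(+1)^-2 = +1.
v=2: v_2(a)=2, v_2(b)=0; units ≡ 3, 5 (mod 8); ε·ε+αω+βω = 1·0+2·1+0·1 ≡ 0  ⇒  (a,b)_2 = +1.
v=17: a=17^3·(≡3), b=17^0·(≡15) mod 17; (3|17)=-1, (15|17)=+1; (−1)^{3·0·8}·(-1)^0·(+1)^3 = +1.
v=47: a=47^0·(≡33), b=47^1·(≡8) mod 47; (33|47)=-1, (8|47)=+1; (−1)^{0·1·23}·(-1)^1·(+1)^0 = -1.
v=41: a=41^1·(≡31), b=41^0·(≡2) mod 41; (31|41)=+1, (2|41)=+1; (−1)^{1·0·20}·(+1)^0·(+1)^1 = +1.
v=7: a=7^2·(≡5), b=7^0·(≡3) mod 7; (5|7)=-1, (3|7)=-1; (−1)^{2·0·3}·(-1)^0·(-1)^2 = +1.
v=31: a=31^1·(≡19), b=31^0·(≡5) mod 31; (19|31)=+1, (5|31)=+1; (−1)^{1·0·15}·(+1)^0·(+1)^1 = +1.
v=∞: -6460493 < 0 and -611 < 0  ⇒  (a,b)_∞ = -1.
v=11: a=11^0·(≡9), b=11^-2·(≡9) mod 11; (9|11)=+1, (9|11)=+1; (−1)^{0·-2·5}·(+1)^-2·(+1)^0 = +1.
v=23: a=23^-3·(≡18), b=23^0·(≡20) mod 23; (18|23)=+1, (20|23)=-1; (−1)^{-3·0·11}·(+1)^0·(-1)^-3 = -1.
v=13: a=13^3·(≡4), b=13^1·(≡7) mod 13; (4|13)=+1, (7|13)=-1; (−1)^{3·1·6}·(+1)^1·(-1)^3 = -1.
v=3: a=3^-2·(≡1), b=3^4·(≡1) mod 3; (1|3)=+1, (1|3)=+1; (−1)^{-2·4·1}·(+1)^4·(+1)^-2 = +1.
(-6460493, -611 / ℚ) ramifies at {13, 23, 47, ∞}: a division algebra.

[13, 23, 47, inf]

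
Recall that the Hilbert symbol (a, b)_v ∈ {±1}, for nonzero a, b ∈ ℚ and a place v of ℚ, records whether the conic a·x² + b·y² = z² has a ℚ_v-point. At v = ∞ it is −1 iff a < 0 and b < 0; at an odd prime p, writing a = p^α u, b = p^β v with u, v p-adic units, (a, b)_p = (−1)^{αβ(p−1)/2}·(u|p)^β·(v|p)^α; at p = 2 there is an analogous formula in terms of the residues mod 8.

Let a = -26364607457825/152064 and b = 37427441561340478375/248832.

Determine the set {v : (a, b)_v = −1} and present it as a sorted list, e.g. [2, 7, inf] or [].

[2, 3, 5, 7, 11, 17]

Mod squares: a ≡ -1122, b ≡ 23205. Check v ∈ {∞, 2, 3, 5, 7, 11, 13, 17, 23}.
v=3: a=3^-3·(≡1), b=3^-5·(≡1) mod 3; (1|3)=+1, (1|3)=+1; (−1)^{-3·-5·1}·(+1)^-5·(+1)^-3 = -1.
v=23: a=23^2·(≡7), b=23^4·(≡19) mod 23; (7|23)=-1, (19|23)=-1; (−1)^{2·4·11}·(-1)^4·(-1)^2 = +1.
v=2: v_2(a)=-9, v_2(b)=-10; units ≡ 7, 5 (mod 8); ε·ε+αω+βω = 1·0+-9·1+-10·0 ≡ 1  ⇒  (a,b)_2 = -1.
v=7: a=7^4·(≡3), b=7^3·(≡1) mod 7; (3|7)=-1, (1|7)=+1; (−1)^{4·3·3}·(-1)^3·(+1)^4 = -1.
v=5: a=5^2·(≡3), b=5^3·(≡1) mod 5; (3|5)=-1, (1|5)=+1; (−1)^{2·3·2}·(-1)^3·(+1)^2 = -1.
v=11: a=11^-1·(≡7), b=11^0·(≡2) mod 11; (7|11)=-1, (2|11)=-1; (−1)^{-1·0·5}·(-1)^0·(-1)^-1 = -1.
v=13: a=13^2·(≡12), b=13^3·(≡9) mod 13; (12|13)=+1, (9|13)=+1; (−1)^{2·3·6}·(+1)^3·(+1)^2 = +1.
v=∞: -1122 < 0 and 23205 > 0  ⇒  (a,b)_∞ = +1.
v=17: a=17^3·(≡4), b=17^5·(≡11) mod 17; (4|17)=+1, (11|17)=-1; (−1)^{3·5·8}·(+1)^5·(-1)^3 = -1.
|Ram(-1122, 23205)| = 6, even; anisotropic at {2, 3, 5, 7, 11, 17}.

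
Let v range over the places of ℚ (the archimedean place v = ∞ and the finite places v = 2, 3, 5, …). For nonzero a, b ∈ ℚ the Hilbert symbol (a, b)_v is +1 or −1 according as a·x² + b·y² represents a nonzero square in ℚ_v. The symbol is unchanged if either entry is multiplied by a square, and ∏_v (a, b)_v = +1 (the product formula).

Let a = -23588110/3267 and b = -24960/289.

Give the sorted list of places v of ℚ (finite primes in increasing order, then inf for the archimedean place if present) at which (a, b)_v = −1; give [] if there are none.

Mod squares: a ≡ -2730, b ≡ -390. Check v ∈ {∞, 2, 3, 5, 7, 11, 13, 17, 23}.
v=∞: -2730 < 0 and -390 < 0  ⇒  (a,b)_∞ = -1.
v=5: a=5^1·(≡4), b=5^1·(≡2) mod 5; (4|5)=+1, (2|5)=-1; (−1)^{1·1·2}·(+1)^1·(-1)^1 = -1.
v=11: a=11^-2·(≡3), b=11^0·(≡7) mod 11; (3|11)=+1, (7|11)=-1; (−1)^{-2·0·5}·(+1)^0·(-1)^-2 = +1.
v=13: a=13^1·(≡11), b=13^1·(≡10) mod 13; (11|13)=-1, (10|13)=+1; (−1)^{1·1·6}·(-1)^1·(+1)^1 = -1.
v=23: a=23^2·(≡7), b=23^0·(≡12) mod 23; (7|23)=-1, (12|23)=+1; (−1)^{2·0·11}·(-1)^0·(+1)^2 = +1.
v=7: a=7^3·(≡1), b=7^0·(≡1) mod 7; (1|7)=+1, (1|7)=+1; (−1)^{3·0·3}·(+1)^0·(+1)^3 = +1.
v=2: v_2(a)=1, v_2(b)=7; units ≡ 3, 5 (mod 8); ε·ε+αω+βω = 1·0+1·1+7·1 ≡ 0  ⇒  (a,b)_2 = +1.
v=3: a=3^-3·(≡2), b=3^1·(≡2) mod 3; (2|3)=-1, (2|3)=-1; (−1)^{-3·1·1}·(-1)^1·(-1)^-3 = -1.
v=17: a=17^0·(≡12), b=17^-2·(≡13) mod 17; (12|17)=-1, (13|17)=+1; (−1)^{0·-2·8}·(-1)^-2·(+1)^0 = +1.
Ram(-2730, -390) = {3, 5, 13, ∞}; no ℚ_3-point on the conic.

[3, 5, 13, inf]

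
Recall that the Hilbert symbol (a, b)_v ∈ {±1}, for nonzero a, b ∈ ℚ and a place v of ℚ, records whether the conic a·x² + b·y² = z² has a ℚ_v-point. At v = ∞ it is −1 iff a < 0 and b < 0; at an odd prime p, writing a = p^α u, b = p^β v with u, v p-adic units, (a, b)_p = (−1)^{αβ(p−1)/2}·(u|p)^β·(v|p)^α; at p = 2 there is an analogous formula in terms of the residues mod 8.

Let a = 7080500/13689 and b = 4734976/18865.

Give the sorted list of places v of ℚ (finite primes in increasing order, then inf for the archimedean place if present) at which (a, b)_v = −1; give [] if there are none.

[5, 7]

(a, b) ≡ (5, 385) mod (ℚ^×)²; places V = {2, 3, 5, 7, 11, 13, 17, ∞}.
(a,b)_2: α=2, β=14; u≡5, v≡1 (mod 8); ε(u)ε(v)=0·0, αω(v)=2·0, βω(u)=14·1; sum ≡ 0  ⇒  +1.
(a,b)_3: α=-4, u≡2; β=0, v≡1 (mod 3); (2|3)=-1, (1|3)=+1; sign (−1)^0·-1^0·+1^-4 = +1.
(a,b)_∞: sgn(5)=+, sgn(385)=+, so +1.
(a,b)_13: α=-2, u≡8; β=0, v≡6 (mod 13); (8|13)=-1, (6|13)=-1; sign (−1)^0·-1^0·-1^-2 = +1.
(a,b)_5: α=3, u≡1; β=-1, v≡2 (mod 5); (1|5)=+1, (2|5)=-1; sign (−1)^0·+1^-1·-1^3 = -1.
(a,b)_7: α=2, u≡5; β=-3, v≡6 (mod 7); (5|7)=-1, (6|7)=-1; sign (−1)^0·-1^-3·-1^2 = -1.
(a,b)_17: α=2, u≡5; β=2, v≡11 (mod 17); (5|17)=-1, (11|17)=-1; sign (−1)^0·-1^2·-1^2 = +1.
(a,b)_11: α=0, u≡4; β=-1, v≡7 (mod 11); (4|11)=+1, (7|11)=-1; sign (−1)^0·+1^-1·-1^0 = +1.
Ram(5, 385) = {5, 7}; no ℚ_5-point on the conic.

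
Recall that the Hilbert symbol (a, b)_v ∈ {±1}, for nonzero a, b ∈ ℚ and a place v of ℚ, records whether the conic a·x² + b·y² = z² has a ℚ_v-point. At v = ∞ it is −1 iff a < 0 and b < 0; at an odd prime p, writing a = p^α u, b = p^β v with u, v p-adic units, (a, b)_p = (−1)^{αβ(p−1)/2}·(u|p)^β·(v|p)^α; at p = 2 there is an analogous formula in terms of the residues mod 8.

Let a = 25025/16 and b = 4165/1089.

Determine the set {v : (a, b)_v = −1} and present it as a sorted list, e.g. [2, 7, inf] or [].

Mod squares: a ≡ 1001, b ≡ 85. Check v ∈ {∞, 2, 3, 5, 7, 11, 13, 17}.
v=13: a=13^1·(≡9), b=13^0·(≡7) mod 13; (9|13)=+1, (7|13)=-1; (−1)^{1·0·6}·(+1)^0·(-1)^1 = -1.
v=3: a=3^0·(≡2), b=3^-2·(≡1) mod 3; (2|3)=-1, (1|3)=+1; (−1)^{0·-2·1}·(-1)^-2·(+1)^0 = +1.
v=2: v_2(a)=-4, v_2(b)=0; units ≡ 1, 5 (mod 8); ε·ε+αω+βω = 0·0+-4·1+0·0 ≡ 0  ⇒  (a,b)_2 = +1.
v=17: a=17^0·(≡16), b=17^1·(≡7) mod 17; (16|17)=+1, (7|17)=-1; (−1)^{0·1·8}·(+1)^1·(-1)^0 = +1.
v=∞: 1001 > 0 and 85 > 0  ⇒  (a,b)_∞ = +1.
v=11: a=11^1·(≡4), b=11^-2·(≡2) mod 11; (4|11)=+1, (2|11)=-1; (−1)^{1·-2·5}·(+1)^-2·(-1)^1 = -1.
v=7: a=7^1·(≡6), b=7^2·(≡2) mod 7; (6|7)=-1, (2|7)=+1; (−1)^{1·2·3}·(-1)^2·(+1)^1 = +1.
v=5: a=5^2·(≡1), b=5^1·(≡2) mod 5; (1|5)=+1, (2|5)=-1; (−1)^{2·1·2}·(+1)^1·(-1)^2 = +1.
(1001, 85 / ℚ) ramifies at {11, 13}: a division algebra.

[11, 13]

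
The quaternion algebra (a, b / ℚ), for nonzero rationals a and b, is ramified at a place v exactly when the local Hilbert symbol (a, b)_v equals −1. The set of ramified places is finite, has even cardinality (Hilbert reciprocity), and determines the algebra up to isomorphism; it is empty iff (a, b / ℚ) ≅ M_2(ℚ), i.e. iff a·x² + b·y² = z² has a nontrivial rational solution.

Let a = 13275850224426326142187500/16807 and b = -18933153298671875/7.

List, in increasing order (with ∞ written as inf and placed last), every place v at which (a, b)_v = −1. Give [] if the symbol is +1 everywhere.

[5, 41]

Mod squares: a ≡ 357, b ≡ -33005. Check v ∈ {∞, 2, 3, 5, 7, 17, 23, 41}.
v=41: a=41^4·(≡35), b=41^3·(≡22) mod 41; (35|41)=-1, (22|41)=-1; (−1)^{4·3·20}·(-1)^3·(-1)^4 = -1.
v=5: a=5^8·(≡2), b=5^7·(≡1) mod 5; (2|5)=-1, (1|5)=+1; (−1)^{8·7·2}·(-1)^7·(+1)^8 = -1.
v=17: a=17^3·(≡4), b=17^2·(≡2) mod 17; (4|17)=+1, (2|17)=+1; (−1)^{3·2·8}·(+1)^2·(+1)^3 = +1.
v=23: a=23^4·(≡9), b=23^3·(≡20) mod 23; (9|23)=+1, (20|23)=-1; (−1)^{4·3·11}·(+1)^3·(-1)^4 = +1.
v=7: a=7^-5·(≡2), b=7^-1·(≡3) mod 7; (2|7)=+1, (3|7)=-1; (−1)^{-5·-1·3}·(+1)^-1·(-1)^-5 = +1.
v=2: v_2(a)=2, v_2(b)=0; units ≡ 5, 3 (mod 8); ε·ε+αω+βω = 0·1+2·1+0·1 ≡ 0  ⇒  (a,b)_2 = +1.
v=∞: 357 > 0 and -33005 < 0  ⇒  (a,b)_∞ = +1.
v=3: a=3^7·(≡2), b=3^0·(≡1) mod 3; (2|3)=-1, (1|3)=+1; (−1)^{7·0·1}·(-1)^0·(+1)^7 = +1.
(357, -33005 / ℚ) ramifies at {5, 41}: a division algebra.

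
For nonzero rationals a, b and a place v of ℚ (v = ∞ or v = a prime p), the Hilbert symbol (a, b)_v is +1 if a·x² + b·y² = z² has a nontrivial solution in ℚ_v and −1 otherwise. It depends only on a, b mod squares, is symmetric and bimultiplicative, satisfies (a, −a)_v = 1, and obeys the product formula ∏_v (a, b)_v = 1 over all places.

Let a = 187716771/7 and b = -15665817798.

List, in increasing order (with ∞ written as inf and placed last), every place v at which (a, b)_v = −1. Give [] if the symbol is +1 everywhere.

Mod squares: a ≡ 77, b ≡ -102. Check v ∈ {∞, 2, 3, 7, 11, 17}.
v=2: v_2(a)=0, v_2(b)=1; units ≡ 5, 5 (mod 8); ε·ε+αω+βω = 0·0+0·1+1·1 ≡ 1  ⇒  (a,b)_2 = -1.
v=17: a=17^2·(≡15), b=17^3·(≡10) mod 17; (15|17)=+1, (10|17)=-1; (−1)^{2·3·8}·(+1)^3·(-1)^2 = +1.
v=3: a=3^10·(≡2), b=3^13·(≡2) mod 3; (2|3)=-1, (2|3)=-1; (−1)^{10·13·1}·(-1)^13·(-1)^10 = -1.
v=∞: 77 > 0 and -102 < 0  ⇒  (a,b)_∞ = +1.
v=11: a=11^1·(≡2), b=11^0·(≡7) mod 11; (2|11)=-1, (7|11)=-1; (−1)^{1·0·5}·(-1)^0·(-1)^1 = -1.
v=7: a=7^-1·(≡4), b=7^0·(≡6) mod 7; (4|7)=+1, (6|7)=-1; (−1)^{-1·0·3}·(+1)^0·(-1)^-1 = -1.
(77, -102 / ℚ) ramifies at {2, 3, 7, 11}: a division algebra.

[2, 3, 7, 11]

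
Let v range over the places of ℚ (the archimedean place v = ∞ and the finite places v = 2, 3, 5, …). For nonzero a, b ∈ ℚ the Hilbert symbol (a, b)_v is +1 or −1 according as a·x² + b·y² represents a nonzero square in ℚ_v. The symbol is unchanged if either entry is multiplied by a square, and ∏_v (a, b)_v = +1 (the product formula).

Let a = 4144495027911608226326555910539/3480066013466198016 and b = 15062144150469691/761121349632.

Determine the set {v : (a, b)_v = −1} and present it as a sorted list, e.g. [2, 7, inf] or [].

[11, 23, 41, 47]

Mod squares: a ≡ 11, b ≡ 975062. Check v ∈ {∞, 2, 3, 7, 11, 13, 17, 19, 23, 29, 41, 47}.
v=13: a=13^2·(≡11), b=13^0·(≡4) mod 13; (11|13)=-1, (4|13)=+1; (−1)^{2·0·6}·(-1)^0·(+1)^2 = +1.
v=23: a=23^2·(≡14), b=23^1·(≡5) mod 23; (14|23)=-1, (5|23)=-1; (−1)^{2·1·11}·(-1)^1·(-1)^2 = -1.
v=∞: 11 > 0 and 975062 > 0  ⇒  (a,b)_∞ = +1.
v=47: a=47^2·(≡40), b=47^1·(≡13) mod 47; (40|47)=-1, (13|47)=-1; (−1)^{2·1·23}·(-1)^1·(-1)^2 = -1.
v=29: a=29^6·(≡19), b=29^4·(≡7) mod 29; (19|29)=-1, (7|29)=+1; (−1)^{6·4·14}·(-1)^4·(+1)^6 = +1.
v=19: a=19^4·(≡9), b=19^2·(≡6) mod 19; (9|19)=+1, (6|19)=+1; (−1)^{4·2·9}·(+1)^2·(+1)^4 = +1.
v=17: a=17^-2·(≡7), b=17^-2·(≡6) mod 17; (7|17)=-1, (6|17)=-1; (−1)^{-2·-2·8}·(-1)^-2·(-1)^-2 = +1.
v=3: a=3^-14·(≡2), b=3^-8·(≡2) mod 3; (2|3)=-1, (2|3)=-1; (−1)^{-14·-8·1}·(-1)^-8·(-1)^-14 = +1.
v=2: v_2(a)=-20, v_2(b)=-13; units ≡ 3, 3 (mod 8); ε·ε+αω+βω = 1·1+-20·1+-13·1 ≡ 0  ⇒  (a,b)_2 = +1.
v=41: a=41^2·(≡15), b=41^1·(≡32) mod 41; (15|41)=-1, (32|41)=+1; (−1)^{2·1·20}·(-1)^1·(+1)^2 = -1.
v=11: a=11^5·(≡1), b=11^3·(≡9) mod 11; (1|11)=+1, (9|11)=+1; (−1)^{5·3·5}·(+1)^3·(+1)^5 = -1.
v=7: a=7^-4·(≡4), b=7^-2·(≡2) mod 7; (4|7)=+1, (2|7)=+1; (−1)^{-4·-2·3}·(+1)^-2·(+1)^-4 = +1.
(11, 975062 / ℚ) ramifies at {11, 23, 41, 47}: a division algebra.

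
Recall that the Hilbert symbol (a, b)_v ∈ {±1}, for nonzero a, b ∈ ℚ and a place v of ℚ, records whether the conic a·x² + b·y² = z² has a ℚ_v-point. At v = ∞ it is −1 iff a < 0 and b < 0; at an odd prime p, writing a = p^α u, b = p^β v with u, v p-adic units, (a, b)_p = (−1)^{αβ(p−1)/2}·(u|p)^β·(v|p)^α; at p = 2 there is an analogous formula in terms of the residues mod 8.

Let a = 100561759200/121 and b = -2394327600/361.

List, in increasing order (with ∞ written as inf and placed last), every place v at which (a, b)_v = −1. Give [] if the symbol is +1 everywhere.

[2, 3, 7, 23]

(a, b) ≡ (782, -8211) mod (ℚ^×)²; places V = {2, 3, 5, 7, 11, 17, 19, 23, ∞}.
(a,b)_17: α=1, u≡6; β=1, v≡6 (mod 17); (6|17)=-1, (6|17)=-1; sign (−1)^0·-1^1·-1^1 = +1.
(a,b)_2: α=5, β=4; u≡7, v≡5 (mod 8); ε(u)ε(v)=1·0, αω(v)=5·1, βω(u)=4·0; sum ≡ 1  ⇒  -1.
(a,b)_11: α=-2, u≡1; β=0, v≡8 (mod 11); (1|11)=+1, (8|11)=-1; sign (−1)^0·+1^0·-1^-2 = +1.
(a,b)_5: α=2, u≡3; β=2, v≡1 (mod 5); (3|5)=-1, (1|5)=+1; sign (−1)^0·-1^2·+1^2 = +1.
(a,b)_7: α=2, u≡5; β=1, v≡6 (mod 7); (5|7)=-1, (6|7)=-1; sign (−1)^0·-1^1·-1^2 = -1.
(a,b)_23: α=1, u≡21; β=1, v≡7 (mod 23); (21|23)=-1, (7|23)=-1; sign (−1)^1·-1^1·-1^1 = -1.
(a,b)_3: α=8, u≡2; β=7, v≡2 (mod 3); (2|3)=-1, (2|3)=-1; sign (−1)^0·-1^7·-1^8 = -1.
(a,b)_∞: sgn(782)=+, sgn(-8211)=−, so +1.
(a,b)_19: α=0, u≡12; β=-2, v≡17 (mod 19); (12|19)=-1, (17|19)=+1; sign (−1)^0·-1^-2·+1^0 = +1.
Ram(782, -8211) = {2, 3, 7, 23}; no ℚ_2-point on the conic.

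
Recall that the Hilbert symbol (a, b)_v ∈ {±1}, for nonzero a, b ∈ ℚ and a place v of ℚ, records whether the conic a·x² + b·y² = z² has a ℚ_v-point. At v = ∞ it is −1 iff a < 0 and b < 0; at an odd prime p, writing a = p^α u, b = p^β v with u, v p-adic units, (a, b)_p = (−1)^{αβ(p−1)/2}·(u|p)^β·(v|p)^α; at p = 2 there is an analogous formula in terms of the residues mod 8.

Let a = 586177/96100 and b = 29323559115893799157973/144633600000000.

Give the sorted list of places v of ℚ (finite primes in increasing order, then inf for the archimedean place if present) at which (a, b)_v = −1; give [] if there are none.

(a, b) ≡ (697, 301396043) mod (ℚ^×)²; places V = {2, 3, 5, 11, 13, 17, 19, 29, 31, 37, 41, ∞}.
(a,b)_3: α=0, u≡1; β=-6, v≡2 (mod 3); (1|3)=+1, (2|3)=-1; sign (−1)^0·+1^-6·-1^0 = +1.
(a,b)_∞: sgn(697)=+, sgn(301396043)=+, so +1.
(a,b)_5: α=-2, u≡3; β=-8, v≡3 (mod 5); (3|5)=-1, (3|5)=-1; sign (−1)^0·-1^-8·-1^-2 = +1.
(a,b)_2: α=-2, β=-14; u≡1, v≡3 (mod 8); ε(u)ε(v)=0·1, αω(v)=-2·1, βω(u)=-14·0; sum ≡ 0  ⇒  +1.
(a,b)_17: α=1, u≡12; β=3, v≡13 (mod 17); (12|17)=-1, (13|17)=+1; sign (−1)^0·-1^3·+1^1 = -1.
(a,b)_41: α=1, u≡3; β=3, v≡28 (mod 41); (3|41)=-1, (28|41)=-1; sign (−1)^0·-1^3·-1^1 = +1.
(a,b)_11: α=0, u≡5; β=2, v≡3 (mod 11); (5|11)=+1, (3|11)=+1; sign (−1)^0·+1^2·+1^0 = +1.
(a,b)_31: α=-2, u≡13; β=-1, v≡1 (mod 31); (13|31)=-1, (1|31)=+1; sign (−1)^0·-1^-1·+1^-2 = -1.
(a,b)_13: α=0, u≡5; β=3, v≡6 (mod 13); (5|13)=-1, (6|13)=-1; sign (−1)^0·-1^3·-1^0 = -1.
(a,b)_37: α=0, u≡29; β=1, v≡28 (mod 37); (29|37)=-1, (28|37)=+1; sign (−1)^0·-1^1·+1^0 = -1.
(a,b)_19: α=0, u≡15; β=2, v≡13 (mod 19); (15|19)=-1, (13|19)=-1; sign (−1)^0·-1^2·-1^0 = +1.
(a,b)_29: α=2, u≡24; β=3, v≡25 (mod 29); (24|29)=+1, (25|29)=+1; sign (−1)^0·+1^3·+1^2 = +1.
Ram(697, 301396043) = {13, 17, 31, 37}; no ℚ_13-point on the conic.

[13, 17, 31, 37]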